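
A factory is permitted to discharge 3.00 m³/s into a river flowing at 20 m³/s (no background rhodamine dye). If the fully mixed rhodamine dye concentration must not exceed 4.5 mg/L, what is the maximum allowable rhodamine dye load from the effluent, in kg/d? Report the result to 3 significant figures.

8940 kg/d

Mass balance at the limit: 20.00·0 + 3.000·Cₑ = 23.00·4.5 → Cₑ = 34.50 mg/L.
Load = 3.000 m³/s × 34.50 g/m³ × 86 400 s/d = 8942 kg/d.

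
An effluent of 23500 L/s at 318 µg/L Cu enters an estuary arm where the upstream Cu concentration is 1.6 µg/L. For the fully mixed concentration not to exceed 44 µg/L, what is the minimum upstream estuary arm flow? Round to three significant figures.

Set C_mix = 44: (Q·1.600 + 23500·318.0) / (Q + 23500) = 44
→ Q = 23500·(318.0 − 44)/(44 − 1.600) = 151900 L/s.

152000 L/s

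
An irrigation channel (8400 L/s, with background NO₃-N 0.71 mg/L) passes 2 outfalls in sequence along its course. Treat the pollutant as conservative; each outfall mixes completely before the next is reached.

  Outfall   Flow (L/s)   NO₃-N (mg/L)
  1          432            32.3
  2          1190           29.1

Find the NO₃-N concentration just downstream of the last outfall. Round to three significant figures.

After outfall 1: Q = 8400 + 432.0 = 8832 L/s; C = (8400·0.7100 + 432.0·32.30)/8832 = 2.255 mg/L.
After outfall 2: Q = 8832 + 1190 = 10020 L/s; C = (8832·2.255 + 1190·29.10)/10020 = 5.443 mg/L.

5.44 mg/L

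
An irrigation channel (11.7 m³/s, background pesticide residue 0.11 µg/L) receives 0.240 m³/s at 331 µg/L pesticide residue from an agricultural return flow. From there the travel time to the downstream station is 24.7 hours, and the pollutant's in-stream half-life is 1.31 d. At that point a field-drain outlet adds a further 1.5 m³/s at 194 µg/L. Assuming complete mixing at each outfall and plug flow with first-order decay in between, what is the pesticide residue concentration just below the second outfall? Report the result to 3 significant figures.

25.1 µg/L

Mass balance: C = (11.70·0.1100 + 0.2400·331.0) / 11.94 = 80.73/11.94 = 6.761 µg/L; combined flow 11.94 m³/s.
Half-life 1.31 d → k = ln 2 / 1.31 = 0.5291 d⁻¹.
Decay over the reach: 6.761·exp(−kt) = 6.761·0.5801 = 3.922 µg/L.
At the second outfall, C = (11.94·3.922 + 1.500·194.0) / (11.94 + 1.500) = 25.14 µg/L.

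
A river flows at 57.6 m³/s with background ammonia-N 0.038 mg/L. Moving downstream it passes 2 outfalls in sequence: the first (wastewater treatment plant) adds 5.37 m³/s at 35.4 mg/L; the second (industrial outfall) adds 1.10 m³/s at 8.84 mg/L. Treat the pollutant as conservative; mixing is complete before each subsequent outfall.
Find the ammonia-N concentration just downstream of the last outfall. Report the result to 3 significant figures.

After outfall 1: Q = 57.60 + 5.370 = 62.97 m³/s; C = (57.60·0.03800 + 5.370·35.40)/62.97 = 3.054 mg/L.
After outfall 2: Q = 62.97 + 1.100 = 64.07 m³/s; C = (62.97·3.054 + 1.100·8.840)/64.07 = 3.153 mg/L.

3.15 mg/L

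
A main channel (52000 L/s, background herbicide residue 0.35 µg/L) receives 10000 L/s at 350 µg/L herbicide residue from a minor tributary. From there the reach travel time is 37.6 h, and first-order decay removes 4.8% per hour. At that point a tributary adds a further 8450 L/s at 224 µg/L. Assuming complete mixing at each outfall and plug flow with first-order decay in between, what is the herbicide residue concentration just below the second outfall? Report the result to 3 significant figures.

Mixed concentration C = ΣQC/ΣQ = (52000·0.3500 + 10000·350.0) / 62000 = 3518000/62000 = 56.75 µg/L; combined flow 62000 L/s.
4.8%/h lost → k = −ln(1 − 0.048) = 0.04919 h⁻¹.
Decay over the reach: 56.75·exp(−kt) = 56.75·0.1573 = 8.926 µg/L.
Second outfall: C = (62000·8.926 + 8450·224.0)/70450 = 34.72 µg/L.

34.7 µg/L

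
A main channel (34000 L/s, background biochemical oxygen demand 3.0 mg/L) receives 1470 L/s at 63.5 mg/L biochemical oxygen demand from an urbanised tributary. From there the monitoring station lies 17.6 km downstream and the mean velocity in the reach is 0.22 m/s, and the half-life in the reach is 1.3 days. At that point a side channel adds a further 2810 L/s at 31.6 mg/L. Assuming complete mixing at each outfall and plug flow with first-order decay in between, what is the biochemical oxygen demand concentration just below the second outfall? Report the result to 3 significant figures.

5.43 mg/L

Conservation of mass: C = (34000·3.000 + 1470·63.50) / 35470 = 195300/35470 = 5.507 mg/L; combined flow 35470 L/s.
Travel time t = 17.6·1000 / 0.22 = 80000 s = 22.22 h.
Half-life 1.3 d → k = ln 2 / 1.3 = 0.5332 d⁻¹.
First-order decay: C = 5.507·exp(−k·t) = 5.507·0.6104 = 3.361 mg/L.
Second outfall: C = (35470·3.361 + 2810·31.60)/38280 = 5.434 mg/L.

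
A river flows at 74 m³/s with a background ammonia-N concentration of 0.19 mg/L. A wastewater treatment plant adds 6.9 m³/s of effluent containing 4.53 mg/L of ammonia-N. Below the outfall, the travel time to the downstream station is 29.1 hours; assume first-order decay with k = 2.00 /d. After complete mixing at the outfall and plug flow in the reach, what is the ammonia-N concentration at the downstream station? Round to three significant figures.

Mass balance: C = (74.00·0.1900 + 6.900·4.530) / 80.90 = 45.32/80.90 = 0.5602 mg/L.
Decay over the reach: 0.5602·exp(−kt) = 0.5602·0.08848 = 0.04956 mg/L.

0.0496 mg/L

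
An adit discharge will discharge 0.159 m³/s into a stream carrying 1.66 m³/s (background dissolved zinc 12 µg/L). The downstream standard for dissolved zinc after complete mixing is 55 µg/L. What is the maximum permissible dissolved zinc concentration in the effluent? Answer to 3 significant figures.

At the limit, (Qr·Cr + Qe·Cₑ)/(Qr + Qe) = 55:
Cₑ = (1.819·55 − 1.660·12.00) / 0.1590 = 503.9 µg/L.

504 µg/L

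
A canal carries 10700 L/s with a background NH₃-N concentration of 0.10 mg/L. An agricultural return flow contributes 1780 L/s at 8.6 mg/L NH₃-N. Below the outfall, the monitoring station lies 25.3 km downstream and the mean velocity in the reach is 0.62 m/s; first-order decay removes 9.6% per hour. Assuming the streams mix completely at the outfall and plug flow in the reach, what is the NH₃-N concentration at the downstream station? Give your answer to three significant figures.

0.418 mg/L

Conservation of mass: C = (10700·0.1000 + 1780·8.600) / 12480 = 16380/12480 = 1.312 mg/L.
Travel time t = 25.3·1000 / 0.62 = 40810 s = 11.34 h.
9.6%/h lost → k = −ln(1 − 0.096) = 0.1009 h⁻¹.
Applying C = C₀e^(−kt): 1.312 × 0.3185 = 0.4180 mg/L.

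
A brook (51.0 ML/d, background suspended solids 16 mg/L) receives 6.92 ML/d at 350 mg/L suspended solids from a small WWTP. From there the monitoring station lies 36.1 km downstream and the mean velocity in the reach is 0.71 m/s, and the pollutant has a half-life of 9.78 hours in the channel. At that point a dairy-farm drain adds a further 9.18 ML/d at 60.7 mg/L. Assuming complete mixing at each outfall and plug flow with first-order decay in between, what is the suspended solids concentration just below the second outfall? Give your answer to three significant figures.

After mixing, C = (51.00·16.00 + 6.920·350.0) / 57.92 = 3238/57.92 = 55.90 mg/L; combined flow 57.92 ML/d.
Travel time t = 36.1·1000 / 0.71 = 50850 s = 14.12 h.
Half-life 9.78 h → k = ln 2 / 9.78 = 0.07087 h⁻¹ = 1.701 d⁻¹.
After decay, C = 55.90 × e^(−kt) = 55.90 × 0.3675 = 20.55 mg/L.
At the second outfall, C = (57.92·20.55 + 9.180·60.70) / (57.92 + 9.180) = 26.04 mg/L.

26.0 mg/L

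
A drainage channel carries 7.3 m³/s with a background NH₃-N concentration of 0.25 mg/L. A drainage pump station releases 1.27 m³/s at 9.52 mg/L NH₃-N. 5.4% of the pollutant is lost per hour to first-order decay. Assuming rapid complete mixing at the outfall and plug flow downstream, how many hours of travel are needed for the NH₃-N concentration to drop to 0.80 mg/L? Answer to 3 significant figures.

12.8 h

Flow-weighted average: C = (7.300·0.2500 + 1.270·9.520) / 8.570 = 13.92/8.570 = 1.624 mg/L.
5.4%/h lost → k = −ln(1 − 0.054) = 0.05551 h⁻¹.
1.624·exp(−k·t) = 0.80 → t = ln(1.624/0.80)/k = 45910 s = 12.75 h.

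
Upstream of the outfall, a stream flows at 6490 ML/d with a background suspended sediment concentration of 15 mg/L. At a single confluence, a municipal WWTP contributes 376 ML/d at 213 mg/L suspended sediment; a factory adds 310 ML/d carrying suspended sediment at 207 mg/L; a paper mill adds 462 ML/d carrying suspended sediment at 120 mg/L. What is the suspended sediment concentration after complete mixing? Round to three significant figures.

Mixed concentration C = ΣQC/ΣQ = (6490·15.00 + 376.0·213.0 + 310.0·207.0 + 462.0·120.0) / 7638 = 297000/7638 = 38.89 mg/L.

38.9 mg/L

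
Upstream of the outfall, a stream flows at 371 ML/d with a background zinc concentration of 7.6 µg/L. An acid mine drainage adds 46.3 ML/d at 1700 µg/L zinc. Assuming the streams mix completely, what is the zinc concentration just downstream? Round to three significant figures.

195 µg/L

Mass balance: C = (371.0·7.600 + 46.30·1700) / 417.3 = 81530/417.3 = 195.4 µg/L.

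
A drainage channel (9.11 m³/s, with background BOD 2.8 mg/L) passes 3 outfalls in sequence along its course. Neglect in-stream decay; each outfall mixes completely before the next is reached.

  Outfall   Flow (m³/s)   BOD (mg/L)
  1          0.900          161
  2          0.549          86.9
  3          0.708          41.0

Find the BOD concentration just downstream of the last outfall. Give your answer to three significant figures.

21.9 mg/L

After outfall 1: Q = 9.110 + 0.9000 = 10.01 m³/s; C = (9.110·2.800 + 0.9000·161.0)/10.01 = 17.02 mg/L.
After outfall 2: Q = 10.01 + 0.5490 = 10.56 m³/s; C = (10.01·17.02 + 0.5490·86.90)/10.56 = 20.66 mg/L.
After outfall 3: Q = 10.56 + 0.7080 = 11.27 m³/s; C = (10.56·20.66 + 0.7080·41.00)/11.27 = 21.94 mg/L.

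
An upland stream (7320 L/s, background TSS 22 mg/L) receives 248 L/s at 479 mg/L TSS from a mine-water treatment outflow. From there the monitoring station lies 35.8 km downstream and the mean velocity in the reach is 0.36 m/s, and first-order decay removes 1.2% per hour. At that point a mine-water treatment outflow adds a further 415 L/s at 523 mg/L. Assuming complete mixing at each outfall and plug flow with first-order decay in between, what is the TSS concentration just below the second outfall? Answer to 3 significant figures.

52.3 mg/L

After mixing, C = (7320·22.00 + 248.0·479.0) / 7568 = 279800/7568 = 36.98 mg/L; combined flow 7568 L/s.
Travel time t = 35.8·1000 / 0.36 = 99440 s = 27.62 h.
1.2%/h lost → k = −ln(1 − 0.012) = 0.01207 h⁻¹.
Applying C = C₀e^(−kt): 36.98 × 0.7164 = 26.49 mg/L.
At the second outfall, C = (7568·26.49 + 415.0·523.0) / (7568 + 415.0) = 52.30 mg/L.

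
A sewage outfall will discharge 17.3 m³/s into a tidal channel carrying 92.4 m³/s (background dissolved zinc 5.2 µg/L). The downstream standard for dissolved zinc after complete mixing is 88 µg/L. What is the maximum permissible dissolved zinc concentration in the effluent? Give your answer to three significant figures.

At the limit, (Qr·Cr + Qe·Cₑ)/(Qr + Qe) = 88:
Cₑ = (109.7·88 − 92.40·5.200) / 17.30 = 530.2 µg/L.

530 µg/L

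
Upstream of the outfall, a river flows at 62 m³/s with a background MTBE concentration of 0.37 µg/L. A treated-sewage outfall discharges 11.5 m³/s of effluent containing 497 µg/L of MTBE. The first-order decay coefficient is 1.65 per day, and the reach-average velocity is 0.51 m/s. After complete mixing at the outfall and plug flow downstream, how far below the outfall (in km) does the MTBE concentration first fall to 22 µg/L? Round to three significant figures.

Conservation of mass: C = (62.00·0.3700 + 11.50·497.0) / 73.50 = 5738/73.50 = 78.07 µg/L.
Set 78.07·exp(−k·t) = 22 → t = ln(78.07/22)/k = 66320 s = 18.42 h.
Distance = v·t = 0.51·66320 = 33830 m = 33.83 km.

33.8 km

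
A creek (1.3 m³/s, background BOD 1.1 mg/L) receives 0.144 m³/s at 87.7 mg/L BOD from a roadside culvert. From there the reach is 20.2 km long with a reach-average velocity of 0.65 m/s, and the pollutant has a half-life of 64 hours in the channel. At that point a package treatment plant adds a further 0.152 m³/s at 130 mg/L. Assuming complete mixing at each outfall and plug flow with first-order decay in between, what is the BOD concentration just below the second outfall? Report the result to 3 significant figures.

20.4 mg/L

Mass balance: C = (1.300·1.100 + 0.1440·87.70) / 1.444 = 14.06/1.444 = 9.736 mg/L; combined flow 1.444 m³/s.
Travel time t = 20.2·1000 / 0.65 = 31080 s = 8.632 h.
Half-life 64 h → k = ln 2 / 64 = 0.01083 h⁻¹ = 0.2599 d⁻¹.
First-order decay: C = 9.736·exp(−k·t) = 9.736·0.9107 = 8.867 mg/L.
At the second outfall, C = (1.444·8.867 + 0.1520·130.0) / (1.444 + 0.1520) = 20.40 mg/L.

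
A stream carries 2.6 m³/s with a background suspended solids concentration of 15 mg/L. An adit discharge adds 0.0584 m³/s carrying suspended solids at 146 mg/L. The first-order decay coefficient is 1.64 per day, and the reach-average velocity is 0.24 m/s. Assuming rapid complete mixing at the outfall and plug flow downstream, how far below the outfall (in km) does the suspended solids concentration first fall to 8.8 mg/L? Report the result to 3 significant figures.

Conservation of mass: C = (2.600·15.00 + 0.05840·146.0) / 2.658 = 47.53/2.658 = 17.88 mg/L.
Set 17.88·exp(−k·t) = 8.8 → t = ln(17.88/8.8)/k = 37340 s = 10.37 h.
Distance = v·t = 0.24·37340 = 8962 m = 8.962 km.

8.96 km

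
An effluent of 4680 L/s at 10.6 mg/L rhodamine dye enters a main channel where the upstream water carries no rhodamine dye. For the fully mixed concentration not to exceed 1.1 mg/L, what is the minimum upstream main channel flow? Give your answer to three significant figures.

40400 L/s

Set C_mix = 1.1: (Q·0 + 4680·10.60) / (Q + 4680) = 1.1
→ Q = 4680·(10.60 − 1.1)/(1.1 − 0) = 40420 L/s.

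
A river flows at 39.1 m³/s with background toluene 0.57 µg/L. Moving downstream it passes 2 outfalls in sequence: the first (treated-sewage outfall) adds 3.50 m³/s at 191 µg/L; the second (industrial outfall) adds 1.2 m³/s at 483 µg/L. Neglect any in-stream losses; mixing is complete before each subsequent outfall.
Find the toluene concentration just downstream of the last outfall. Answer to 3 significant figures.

29.0 µg/L

After outfall 1: Q = 39.10 + 3.500 = 42.60 m³/s; C = (39.10·0.5700 + 3.500·191.0)/42.60 = 16.22 µg/L.
After outfall 2: Q = 42.60 + 1.200 = 43.80 m³/s; C = (42.60·16.22 + 1.200·483.0)/43.80 = 29.00 µg/L.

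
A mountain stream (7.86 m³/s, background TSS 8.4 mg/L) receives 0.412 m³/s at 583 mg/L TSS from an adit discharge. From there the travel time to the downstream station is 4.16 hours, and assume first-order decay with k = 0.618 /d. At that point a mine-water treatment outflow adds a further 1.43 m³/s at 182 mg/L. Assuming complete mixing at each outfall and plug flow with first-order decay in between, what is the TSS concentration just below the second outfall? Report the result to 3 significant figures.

Mixed concentration C = ΣQC/ΣQ = (7.860·8.400 + 0.4120·583.0) / 8.272 = 306.2/8.272 = 37.02 mg/L; combined flow 8.272 m³/s.
Applying C = C₀e^(−kt): 37.02 × 0.8984 = 33.26 mg/L.
At the second outfall, C = (8.272·33.26 + 1.430·182.0) / (8.272 + 1.430) = 55.18 mg/L.

55.2 mg/L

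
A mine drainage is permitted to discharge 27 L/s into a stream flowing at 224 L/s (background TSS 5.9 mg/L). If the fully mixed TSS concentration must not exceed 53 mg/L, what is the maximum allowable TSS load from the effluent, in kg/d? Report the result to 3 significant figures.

1040 kg/d

Mass balance at the limit: 224.0·5.900 + 27.00·Cₑ = 251.0·53 → Cₑ = 443.8 mg/L.
27.00 L/s = 0.02700 m³/s. Load = 0.02700 m³/s × 443.8 g/m³ × 86 400 s/d = 1035 kg/d.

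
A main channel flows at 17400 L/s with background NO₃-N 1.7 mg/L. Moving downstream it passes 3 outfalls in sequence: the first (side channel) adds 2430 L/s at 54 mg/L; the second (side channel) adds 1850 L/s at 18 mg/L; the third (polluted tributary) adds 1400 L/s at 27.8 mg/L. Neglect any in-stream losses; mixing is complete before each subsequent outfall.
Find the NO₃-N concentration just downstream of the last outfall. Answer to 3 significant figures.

Below outfall 1: Q → 19830 L/s, C = (17400·1.700 + 2430·54.00)/19830 = 8.109 mg/L.
Below outfall 2: Q → 21680 L/s, C = (19830·8.109 + 1850·18.00)/21680 = 8.953 mg/L.
Below outfall 3: Q → 23080 L/s, C = (21680·8.953 + 1400·27.80)/23080 = 10.10 mg/L.

10.1 mg/L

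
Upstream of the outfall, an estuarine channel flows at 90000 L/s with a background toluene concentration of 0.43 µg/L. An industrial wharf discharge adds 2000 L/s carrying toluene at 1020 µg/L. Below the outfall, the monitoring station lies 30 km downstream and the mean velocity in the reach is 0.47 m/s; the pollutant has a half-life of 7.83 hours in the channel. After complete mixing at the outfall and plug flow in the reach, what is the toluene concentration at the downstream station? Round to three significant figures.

Mixed concentration C = ΣQC/ΣQ = (90000·0.4300 + 2000·1020) / 92000 = 2079000/92000 = 22.59 µg/L.
Travel time t = 30·1000 / 0.47 = 63830 s = 17.73 h.
Half-life 7.83 h → k = ln 2 / 7.83 = 0.08852 h⁻¹ = 2.125 d⁻¹.
Applying C = C₀e^(−kt): 22.59 × 0.2081 = 4.703 µg/L.

4.70 µg/L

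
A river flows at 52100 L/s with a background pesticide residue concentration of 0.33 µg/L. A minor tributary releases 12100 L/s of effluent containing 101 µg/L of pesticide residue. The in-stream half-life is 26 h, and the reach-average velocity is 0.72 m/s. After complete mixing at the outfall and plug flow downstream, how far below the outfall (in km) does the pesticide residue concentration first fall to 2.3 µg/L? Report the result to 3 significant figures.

After mixing, C = (52100·0.3300 + 12100·101.0) / 64200 = 1239000/64200 = 19.30 µg/L.
Half-life 26 h → k = ln 2 / 26 = 0.02666 h⁻¹ = 0.6398 d⁻¹.
Set 19.30·exp(−k·t) = 2.3 → t = ln(19.30/2.3)/k = 287300 s = 79.80 h.
Distance = v·t = 0.72·287300 = 206800 m = 206.8 km.

207 km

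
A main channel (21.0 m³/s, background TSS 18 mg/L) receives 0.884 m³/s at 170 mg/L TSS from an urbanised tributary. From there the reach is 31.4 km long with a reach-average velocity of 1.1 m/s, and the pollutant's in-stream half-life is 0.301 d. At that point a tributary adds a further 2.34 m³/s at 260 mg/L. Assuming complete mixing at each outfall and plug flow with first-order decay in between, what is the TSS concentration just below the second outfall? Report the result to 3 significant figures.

35.3 mg/L

Mass balance: C = (21.00·18.00 + 0.8840·170.0) / 21.88 = 528.3/21.88 = 24.14 mg/L; combined flow 21.88 m³/s.
Travel time t = 31.4·1000 / 1.1 = 28550 s = 7.929 h.
Half-life 0.301 d → k = ln 2 / 0.301 = 2.303 d⁻¹.
First-order decay: C = 24.14·exp(−k·t) = 24.14·0.4673 = 11.28 mg/L.
At the second outfall, C = (21.88·11.28 + 2.340·260.0) / (21.88 + 2.340) = 35.31 mg/L.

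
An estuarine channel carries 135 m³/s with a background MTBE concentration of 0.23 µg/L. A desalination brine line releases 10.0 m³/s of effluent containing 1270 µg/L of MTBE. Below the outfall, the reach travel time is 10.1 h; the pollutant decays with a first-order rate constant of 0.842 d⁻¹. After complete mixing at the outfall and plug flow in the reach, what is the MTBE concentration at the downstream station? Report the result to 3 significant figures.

After mixing, C = (135.0·0.2300 + 10.00·1270) / 145.0 = 12730/145.0 = 87.80 µg/L.
Decay over the reach: 87.80·exp(−kt) = 87.80·0.7016 = 61.60 µg/L.

61.6 µg/L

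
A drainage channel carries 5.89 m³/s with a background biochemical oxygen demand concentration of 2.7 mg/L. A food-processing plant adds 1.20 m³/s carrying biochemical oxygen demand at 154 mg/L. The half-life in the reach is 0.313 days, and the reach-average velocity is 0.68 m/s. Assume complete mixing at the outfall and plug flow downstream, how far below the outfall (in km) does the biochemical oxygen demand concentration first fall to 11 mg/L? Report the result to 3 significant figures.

Flow-weighted average: C = (5.890·2.700 + 1.200·154.0) / 7.090 = 200.7/7.090 = 28.31 mg/L.
Half-life 0.313 d → k = ln 2 / 0.313 = 2.215 d⁻¹.
Set 28.31·exp(−k·t) = 11 → t = ln(28.31/11)/k = 36880 s = 10.24 h.
Distance = v·t = 0.68·36880 = 25080 m = 25.08 km.

25.1 km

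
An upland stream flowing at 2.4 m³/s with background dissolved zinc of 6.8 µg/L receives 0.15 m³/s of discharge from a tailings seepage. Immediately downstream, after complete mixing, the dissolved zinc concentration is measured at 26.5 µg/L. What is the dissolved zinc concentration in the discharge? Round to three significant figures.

Mass balance: 2.400·6.800 + 0.1500·Cₑ = 2.550·26.50
→ Cₑ = (2.550·26.50 − 2.400·6.800) / 0.1500 = 341.7 µg/L.

342 µg/L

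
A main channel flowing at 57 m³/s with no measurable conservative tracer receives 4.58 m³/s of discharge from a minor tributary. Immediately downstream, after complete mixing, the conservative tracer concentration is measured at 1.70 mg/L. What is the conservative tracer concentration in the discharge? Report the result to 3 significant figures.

Mass balance: 57.00·0 + 4.580·Cₑ = 61.58·1.700
→ Cₑ = (61.58·1.700 − 57.00·0) / 4.580 = 22.86 mg/L.

22.9 mg/L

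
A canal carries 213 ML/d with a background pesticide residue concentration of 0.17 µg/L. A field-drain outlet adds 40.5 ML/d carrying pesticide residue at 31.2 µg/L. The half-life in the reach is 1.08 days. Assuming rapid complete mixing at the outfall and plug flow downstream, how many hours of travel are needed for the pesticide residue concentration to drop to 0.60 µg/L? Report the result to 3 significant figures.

Mass balance: C = (213.0·0.1700 + 40.50·31.20) / 253.5 = 1300/253.5 = 5.127 µg/L.
Half-life 1.08 d → k = ln 2 / 1.08 = 0.6418 d⁻¹.
5.127·exp(−k·t) = 0.60 → t = ln(5.127/0.60)/k = 288800 s = 80.23 h.

80.2 h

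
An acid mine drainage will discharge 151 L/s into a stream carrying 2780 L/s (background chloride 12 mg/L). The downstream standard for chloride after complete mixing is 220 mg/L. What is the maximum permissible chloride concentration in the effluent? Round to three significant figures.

At the limit, (Qr·Cr + Qe·Cₑ)/(Qr + Qe) = 220:
Cₑ = (2931·220 − 2780·12.00) / 151.0 = 4049 mg/L.

4050 mg/L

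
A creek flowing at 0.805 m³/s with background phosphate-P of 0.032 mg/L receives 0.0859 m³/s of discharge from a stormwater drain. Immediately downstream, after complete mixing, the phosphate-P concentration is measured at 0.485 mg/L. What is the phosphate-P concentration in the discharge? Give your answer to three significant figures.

4.73 mg/L

Mass balance: 0.8050·0.03200 + 0.08590·Cₑ = 0.8909·0.4850
→ Cₑ = (0.8909·0.4850 − 0.8050·0.03200) / 0.08590 = 4.730 mg/L.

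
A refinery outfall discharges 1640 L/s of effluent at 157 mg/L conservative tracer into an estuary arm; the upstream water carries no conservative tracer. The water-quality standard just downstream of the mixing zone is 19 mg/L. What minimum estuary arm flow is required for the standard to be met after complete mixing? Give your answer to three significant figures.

Set C_mix = 19: (Q·0 + 1640·157.0) / (Q + 1640) = 19
→ Q = 1640·(157.0 − 19)/(19 − 0) = 11910 L/s.

11900 L/s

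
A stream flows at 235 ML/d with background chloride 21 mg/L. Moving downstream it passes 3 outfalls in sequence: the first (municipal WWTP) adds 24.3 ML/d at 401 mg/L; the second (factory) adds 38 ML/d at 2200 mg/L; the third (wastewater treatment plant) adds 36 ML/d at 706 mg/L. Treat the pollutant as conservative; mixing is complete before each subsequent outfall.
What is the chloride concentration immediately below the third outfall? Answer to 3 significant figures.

371 mg/L

After outfall 1: Q = 235.0 + 24.30 = 259.3 ML/d; C = (235.0·21.00 + 24.30·401.0)/259.3 = 56.61 mg/L.
After outfall 2: Q = 259.3 + 38.00 = 297.3 ML/d; C = (259.3·56.61 + 38.00·2200)/297.3 = 330.6 mg/L.
After outfall 3: Q = 297.3 + 36.00 = 333.3 ML/d; C = (297.3·330.6 + 36.00·706.0)/333.3 = 371.1 mg/L.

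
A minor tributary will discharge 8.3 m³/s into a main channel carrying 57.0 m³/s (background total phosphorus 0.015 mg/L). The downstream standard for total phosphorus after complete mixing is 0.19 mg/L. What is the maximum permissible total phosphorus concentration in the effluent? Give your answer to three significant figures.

At the limit, (Qr·Cr + Qe·Cₑ)/(Qr + Qe) = 0.19:
Cₑ = (65.30·0.19 − 57.00·0.01500) / 8.300 = 1.392 mg/L.

1.39 mg/L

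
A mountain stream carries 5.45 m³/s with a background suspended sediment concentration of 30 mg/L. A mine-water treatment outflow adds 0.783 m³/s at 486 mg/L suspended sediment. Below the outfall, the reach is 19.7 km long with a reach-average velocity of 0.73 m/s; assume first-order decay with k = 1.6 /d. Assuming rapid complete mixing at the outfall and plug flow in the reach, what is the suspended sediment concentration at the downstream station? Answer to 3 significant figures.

Mixed concentration C = ΣQC/ΣQ = (5.450·30.00 + 0.7830·486.0) / 6.233 = 544.0/6.233 = 87.28 mg/L.
Travel time t = 19.7·1000 / 0.73 = 26990 s = 7.496 h.
After decay, C = 87.28 × e^(−kt) = 87.28 × 0.6067 = 52.95 mg/L.

53.0 mg/L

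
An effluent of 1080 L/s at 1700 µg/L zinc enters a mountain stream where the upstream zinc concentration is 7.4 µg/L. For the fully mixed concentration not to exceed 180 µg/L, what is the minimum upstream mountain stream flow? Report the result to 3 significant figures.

9510 L/s

Set C_mix = 180: (Q·7.400 + 1080·1700) / (Q + 1080) = 180
→ Q = 1080·(1700 − 180)/(180 − 7.400) = 9511 L/s.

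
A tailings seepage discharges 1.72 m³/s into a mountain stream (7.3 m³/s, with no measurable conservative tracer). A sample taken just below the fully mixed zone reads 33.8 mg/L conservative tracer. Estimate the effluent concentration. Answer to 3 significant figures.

Mass balance: 7.300·0 + 1.720·Cₑ = 9.020·33.80
→ Cₑ = (9.020·33.80 − 7.300·0) / 1.720 = 177.3 mg/L.

177 mg/L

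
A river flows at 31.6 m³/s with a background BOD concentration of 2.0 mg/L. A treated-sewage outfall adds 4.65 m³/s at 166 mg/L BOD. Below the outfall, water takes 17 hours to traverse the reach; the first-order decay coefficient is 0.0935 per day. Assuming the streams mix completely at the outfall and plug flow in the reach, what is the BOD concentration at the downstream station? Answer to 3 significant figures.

21.6 mg/L

Conservation of mass: C = (31.60·2.000 + 4.650·166.0) / 36.25 = 835.1/36.25 = 23.04 mg/L.
After decay, C = 23.04 × e^(−kt) = 23.04 × 0.9359 = 21.56 mg/L.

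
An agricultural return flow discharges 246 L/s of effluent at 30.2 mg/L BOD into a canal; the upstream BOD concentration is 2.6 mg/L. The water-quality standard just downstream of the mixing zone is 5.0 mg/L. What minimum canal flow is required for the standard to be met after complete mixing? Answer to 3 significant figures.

2580 L/s

Set C_mix = 5.0: (Q·2.600 + 246.0·30.20) / (Q + 246.0) = 5.0
→ Q = 246.0·(30.20 − 5.0)/(5.0 − 2.600) = 2583 L/s.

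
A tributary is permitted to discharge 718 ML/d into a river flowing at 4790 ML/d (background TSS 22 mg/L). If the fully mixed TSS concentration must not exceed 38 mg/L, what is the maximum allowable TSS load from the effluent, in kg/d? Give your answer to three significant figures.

Mass balance at the limit: 4790·22.00 + 718.0·Cₑ = 5508·38 → Cₑ = 144.7 mg/L.
718.0 ML/d = 8.310 m³/s. Load = 8.310 m³/s × 144.7 g/m³ × 86 400 s/d = 103900 kg/d.

104000 kg/d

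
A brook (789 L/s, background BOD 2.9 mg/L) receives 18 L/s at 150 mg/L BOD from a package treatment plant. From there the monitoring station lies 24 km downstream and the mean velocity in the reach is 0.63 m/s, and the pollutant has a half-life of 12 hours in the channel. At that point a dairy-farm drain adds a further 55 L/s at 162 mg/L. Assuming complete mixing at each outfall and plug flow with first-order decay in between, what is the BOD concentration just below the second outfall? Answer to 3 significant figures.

13.5 mg/L

Flow-weighted average: C = (789.0·2.900 + 18.00·150.0) / 807.0 = 4988/807.0 = 6.181 mg/L; combined flow 807.0 L/s.
Travel time t = 24·1000 / 0.63 = 38100 s = 10.58 h.
Half-life 12 h → k = ln 2 / 12 = 0.05776 h⁻¹ = 1.386 d⁻¹.
After decay, C = 6.181 × e^(−kt) = 6.181 × 0.5427 = 3.354 mg/L.
At the second outfall, C = (807.0·3.354 + 55.00·162.0) / (807.0 + 55.00) = 13.48 mg/L.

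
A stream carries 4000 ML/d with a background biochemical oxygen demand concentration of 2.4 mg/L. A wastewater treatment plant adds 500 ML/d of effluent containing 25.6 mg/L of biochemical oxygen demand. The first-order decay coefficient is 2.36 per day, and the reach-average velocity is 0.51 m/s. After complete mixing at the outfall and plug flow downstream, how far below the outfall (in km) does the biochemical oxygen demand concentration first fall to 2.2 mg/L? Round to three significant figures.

15.2 km

Conservation of mass: C = (4000·2.400 + 500.0·25.60) / 4500 = 22400/4500 = 4.978 mg/L.
Set 4.978·exp(−k·t) = 2.2 → t = ln(4.978/2.2)/k = 29890 s = 8.304 h.
Distance = v·t = 0.51·29890 = 15250 m = 15.25 km.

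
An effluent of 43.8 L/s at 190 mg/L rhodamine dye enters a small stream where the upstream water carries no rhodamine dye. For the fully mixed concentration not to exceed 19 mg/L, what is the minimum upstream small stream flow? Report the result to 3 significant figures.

Set C_mix = 19: (Q·0 + 43.80·190.0) / (Q + 43.80) = 19
→ Q = 43.80·(190.0 − 19)/(19 − 0) = 394.2 L/s.

394 L/s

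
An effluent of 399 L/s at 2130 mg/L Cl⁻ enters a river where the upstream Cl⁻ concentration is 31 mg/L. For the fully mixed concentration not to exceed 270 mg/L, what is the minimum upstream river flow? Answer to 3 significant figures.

Set C_mix = 270: (Q·31.00 + 399.0·2130) / (Q + 399.0) = 270
→ Q = 399.0·(2130 − 270)/(270 − 31.00) = 3105 L/s.

3110 L/s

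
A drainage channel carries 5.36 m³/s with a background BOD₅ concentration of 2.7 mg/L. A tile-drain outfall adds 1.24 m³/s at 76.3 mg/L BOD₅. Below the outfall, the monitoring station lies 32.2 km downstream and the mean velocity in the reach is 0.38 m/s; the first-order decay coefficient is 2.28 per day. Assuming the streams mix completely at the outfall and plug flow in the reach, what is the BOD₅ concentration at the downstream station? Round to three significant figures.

Mixed concentration C = ΣQC/ΣQ = (5.360·2.700 + 1.240·76.30) / 6.600 = 109.1/6.600 = 16.53 mg/L.
Travel time t = 32.2·1000 / 0.38 = 84740 s = 23.54 h.
Applying C = C₀e^(−kt): 16.53 × 0.1069 = 1.766 mg/L.

1.77 mg/L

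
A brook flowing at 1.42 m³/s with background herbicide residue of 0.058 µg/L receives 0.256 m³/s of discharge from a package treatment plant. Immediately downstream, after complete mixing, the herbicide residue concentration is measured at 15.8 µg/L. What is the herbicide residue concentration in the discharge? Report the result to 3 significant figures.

Mass balance: 1.420·0.05800 + 0.2560·Cₑ = 1.676·15.80
→ Cₑ = (1.676·15.80 − 1.420·0.05800) / 0.2560 = 103.1 µg/L.

103 µg/L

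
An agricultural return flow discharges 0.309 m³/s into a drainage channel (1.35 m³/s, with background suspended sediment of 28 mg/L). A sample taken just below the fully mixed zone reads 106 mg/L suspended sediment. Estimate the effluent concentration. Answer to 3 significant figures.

Mass balance: 1.350·28.00 + 0.3090·Cₑ = 1.659·106.0
→ Cₑ = (1.659·106.0 − 1.350·28.00) / 0.3090 = 446.8 mg/L.

447 mg/L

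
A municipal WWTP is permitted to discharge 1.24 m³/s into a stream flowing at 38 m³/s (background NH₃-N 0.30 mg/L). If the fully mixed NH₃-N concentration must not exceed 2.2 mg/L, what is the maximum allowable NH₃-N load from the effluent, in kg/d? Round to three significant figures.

Mass balance at the limit: 38.00·0.3000 + 1.240·Cₑ = 39.24·2.2 → Cₑ = 60.43 mg/L.
Load = 1.240 m³/s × 60.43 g/m³ × 86 400 s/d = 6474 kg/d.

6470 kg/d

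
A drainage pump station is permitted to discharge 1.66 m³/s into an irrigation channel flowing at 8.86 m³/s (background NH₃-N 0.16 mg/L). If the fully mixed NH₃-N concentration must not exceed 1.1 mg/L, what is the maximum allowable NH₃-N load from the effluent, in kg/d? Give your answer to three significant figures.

Mass balance at the limit: 8.860·0.1600 + 1.660·Cₑ = 10.52·1.1 → Cₑ = 6.117 mg/L.
Load = 1.660 m³/s × 6.117 g/m³ × 86 400 s/d = 877.3 kg/d.

877 kg/d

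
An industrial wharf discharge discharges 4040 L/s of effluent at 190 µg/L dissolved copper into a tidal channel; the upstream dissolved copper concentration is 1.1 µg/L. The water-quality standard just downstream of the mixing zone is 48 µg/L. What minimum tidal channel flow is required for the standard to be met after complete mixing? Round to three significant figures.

Set C_mix = 48: (Q·1.100 + 4040·190.0) / (Q + 4040) = 48
→ Q = 4040·(190.0 − 48)/(48 − 1.100) = 12230 L/s.

12200 L/s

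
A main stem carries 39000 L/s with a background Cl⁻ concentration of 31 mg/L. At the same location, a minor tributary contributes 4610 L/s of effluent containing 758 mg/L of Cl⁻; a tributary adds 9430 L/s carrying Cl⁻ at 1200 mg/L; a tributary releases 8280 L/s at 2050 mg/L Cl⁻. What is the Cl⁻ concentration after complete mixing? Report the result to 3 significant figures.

538 mg/L

After mixing, C = (39000·31.00 + 4610·758.0 + 9430·1200 + 8280·2050) / 61320 = 32990000/61320 = 538.1 mg/L.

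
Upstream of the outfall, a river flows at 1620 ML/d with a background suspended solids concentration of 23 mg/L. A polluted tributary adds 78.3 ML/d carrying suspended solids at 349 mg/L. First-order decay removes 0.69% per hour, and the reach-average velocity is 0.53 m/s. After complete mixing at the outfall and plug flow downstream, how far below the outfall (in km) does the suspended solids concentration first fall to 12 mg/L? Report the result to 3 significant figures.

318 km

After mixing, C = (1620·23.00 + 78.30·349.0) / 1698 = 64590/1698 = 38.03 mg/L.
0.69%/h lost → k = −ln(1 − 0.0069) = 0.006924 h⁻¹.
Set 38.03·exp(−k·t) = 12 → t = ln(38.03/12)/k = 599700 s = 166.6 h.
Distance = v·t = 0.53·599700 = 317900 m = 317.9 km.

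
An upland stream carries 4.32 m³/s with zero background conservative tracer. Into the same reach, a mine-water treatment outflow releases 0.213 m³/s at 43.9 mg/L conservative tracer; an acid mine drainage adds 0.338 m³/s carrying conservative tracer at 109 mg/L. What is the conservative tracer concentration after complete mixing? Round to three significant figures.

After mixing, C = (4.320·0 + 0.2130·43.90 + 0.3380·109.0) / 4.871 = 46.19/4.871 = 9.483 mg/L.

9.48 mg/L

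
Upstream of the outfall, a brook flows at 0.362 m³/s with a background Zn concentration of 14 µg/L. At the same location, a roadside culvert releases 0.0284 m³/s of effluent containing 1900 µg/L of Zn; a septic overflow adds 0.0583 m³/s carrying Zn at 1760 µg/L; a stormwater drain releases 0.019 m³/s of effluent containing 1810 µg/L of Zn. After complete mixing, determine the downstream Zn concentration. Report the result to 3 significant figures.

419 µg/L

Mixed concentration C = ΣQC/ΣQ = (0.3620·14.00 + 0.02840·1900 + 0.05830·1760 + 0.01900·1810) / 0.4677 = 196.0/0.4677 = 419.1 µg/L.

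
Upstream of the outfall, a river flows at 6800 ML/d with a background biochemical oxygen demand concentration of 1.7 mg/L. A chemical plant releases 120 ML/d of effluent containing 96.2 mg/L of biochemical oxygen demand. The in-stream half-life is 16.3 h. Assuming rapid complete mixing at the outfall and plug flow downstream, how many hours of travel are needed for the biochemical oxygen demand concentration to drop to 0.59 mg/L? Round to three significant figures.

Conservation of mass: C = (6800·1.700 + 120.0·96.20) / 6920 = 23100/6920 = 3.339 mg/L.
Half-life 16.3 h → k = ln 2 / 16.3 = 0.04252 h⁻¹ = 1.021 d⁻¹.
3.339·exp(−k·t) = 0.59 → t = ln(3.339/0.59)/k = 146700 s = 40.76 h.

40.8 h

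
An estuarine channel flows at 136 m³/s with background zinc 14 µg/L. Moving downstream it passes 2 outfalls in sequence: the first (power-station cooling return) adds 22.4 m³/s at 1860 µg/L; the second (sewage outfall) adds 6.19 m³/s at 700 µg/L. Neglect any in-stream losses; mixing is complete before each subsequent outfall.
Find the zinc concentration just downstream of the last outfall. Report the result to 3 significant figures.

291 µg/L

Below outfall 1: Q → 158.4 m³/s, C = (136.0·14.00 + 22.40·1860)/158.4 = 275.1 µg/L.
Below outfall 2: Q → 164.6 m³/s, C = (158.4·275.1 + 6.190·700.0)/164.6 = 291.0 µg/L.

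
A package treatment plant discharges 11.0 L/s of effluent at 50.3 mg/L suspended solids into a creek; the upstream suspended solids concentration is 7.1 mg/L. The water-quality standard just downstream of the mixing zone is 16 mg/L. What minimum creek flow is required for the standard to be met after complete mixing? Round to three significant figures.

42.4 L/s

Set C_mix = 16: (Q·7.100 + 11.00·50.30) / (Q + 11.00) = 16
→ Q = 11.00·(50.30 − 16)/(16 − 7.100) = 42.39 L/s.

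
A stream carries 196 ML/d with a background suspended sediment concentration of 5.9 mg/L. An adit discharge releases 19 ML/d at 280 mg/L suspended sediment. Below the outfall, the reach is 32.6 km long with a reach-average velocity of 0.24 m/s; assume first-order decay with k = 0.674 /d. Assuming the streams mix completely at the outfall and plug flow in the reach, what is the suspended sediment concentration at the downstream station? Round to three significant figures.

10.4 mg/L

Mixed concentration C = ΣQC/ΣQ = (196.0·5.900 + 19.00·280.0) / 215.0 = 6476/215.0 = 30.12 mg/L.
Travel time t = 32.6·1000 / 0.24 = 135800 s = 37.73 h.
Applying C = C₀e^(−kt): 30.12 × 0.3466 = 10.44 mg/L.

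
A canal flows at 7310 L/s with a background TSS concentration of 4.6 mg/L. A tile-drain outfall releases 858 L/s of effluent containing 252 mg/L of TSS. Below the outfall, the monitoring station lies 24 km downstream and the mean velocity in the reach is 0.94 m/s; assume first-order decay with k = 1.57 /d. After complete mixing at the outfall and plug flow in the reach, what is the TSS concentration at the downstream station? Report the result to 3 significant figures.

After mixing, C = (7310·4.600 + 858.0·252.0) / 8168 = 249800/8168 = 30.59 mg/L.
Travel time t = 24·1000 / 0.94 = 25530 s = 7.092 h.
First-order decay: C = 30.59·exp(−k·t) = 30.59·0.6288 = 19.23 mg/L.

19.2 mg/L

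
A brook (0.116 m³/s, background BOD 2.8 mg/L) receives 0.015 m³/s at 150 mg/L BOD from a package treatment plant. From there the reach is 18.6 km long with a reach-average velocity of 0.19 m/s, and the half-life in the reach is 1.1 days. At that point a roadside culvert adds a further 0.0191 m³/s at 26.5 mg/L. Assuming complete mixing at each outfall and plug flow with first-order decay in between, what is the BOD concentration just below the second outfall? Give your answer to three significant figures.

11.8 mg/L

After mixing, C = (0.1160·2.800 + 0.01500·150.0) / 0.1310 = 2.575/0.1310 = 19.65 mg/L; combined flow 0.1310 m³/s.
Travel time t = 18.6·1000 / 0.19 = 97890 s = 27.19 h.
Half-life 1.1 d → k = ln 2 / 1.1 = 0.6301 d⁻¹.
After decay, C = 19.65 × e^(−kt) = 19.65 × 0.4897 = 9.625 mg/L.
At the second outfall, C = (0.1310·9.625 + 0.01910·26.50) / (0.1310 + 0.01910) = 11.77 mg/L.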